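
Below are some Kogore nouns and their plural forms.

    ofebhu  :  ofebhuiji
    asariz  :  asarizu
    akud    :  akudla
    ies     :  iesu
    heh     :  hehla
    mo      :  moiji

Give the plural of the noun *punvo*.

The alternation tracks the final sound of the stem — -u when the stem ends in a sibilant (*asariz*, *ies*); -la when the stem ends in a non-sibilant consonant (*akud*, *heh*); -iji when the stem ends in a vowel (*ofebhu*, *mo*).
The final sound of *punvo* is /o/, which is a vowel, so the suffix is -iji, giving *punvoiji*.

punvoiji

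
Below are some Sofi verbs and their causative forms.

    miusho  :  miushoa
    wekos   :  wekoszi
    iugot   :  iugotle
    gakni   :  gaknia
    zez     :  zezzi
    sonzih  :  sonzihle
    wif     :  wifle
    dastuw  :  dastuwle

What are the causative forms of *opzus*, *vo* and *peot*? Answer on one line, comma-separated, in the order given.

The alternation tracks the final sound of the stem — -zi when the stem ends in a sibilant (*wekos*, *zez*); -le when the stem ends in a non-sibilant consonant (*iugot*, *sonzih*, *wif*, *dastuw*); -a when the stem ends in a vowel (*miusho*, *gakni*).
*opzus*: final sound = /s/, a sibilant → -zi → *opzuszi*.
The final sound of *vo* is /o/, which is a vowel, so the suffix is -a, giving *voa*.
The final sound of *peot* is /t/, which is a non-sibilant consonant, so the suffix is -le, giving *peotle*.

opzuszi, voa, peotle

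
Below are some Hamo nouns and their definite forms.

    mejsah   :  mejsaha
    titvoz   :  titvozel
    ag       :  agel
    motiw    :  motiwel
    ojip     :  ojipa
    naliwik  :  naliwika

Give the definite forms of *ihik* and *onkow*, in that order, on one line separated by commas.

Looking at the final consonant of each stem: -a when the stem ends in a voiceless consonant (*mejsah*, *ojip*, *naliwik*); -el when the stem ends in a voiced consonant (*titvoz*, *ag*, *motiw*).
Since the final consonant of *ihik* is /k/ (voiceless), it takes -a, giving *ihika*.
Since the final consonant of *onkow* is /w/ (voiced), it takes -el, giving *onkowel*.

ihika, onkowel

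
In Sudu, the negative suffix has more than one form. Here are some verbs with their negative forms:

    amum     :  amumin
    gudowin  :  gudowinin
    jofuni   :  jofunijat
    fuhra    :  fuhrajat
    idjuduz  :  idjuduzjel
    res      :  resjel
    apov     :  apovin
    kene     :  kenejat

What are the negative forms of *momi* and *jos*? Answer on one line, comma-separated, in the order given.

The alternation tracks the final sound of the stem — -jel when the stem ends in a sibilant (*idjuduz*, *res*); -in when the stem ends in a non-sibilant consonant (*amum*, *gudowin*, *apov*); -jat when the stem ends in a vowel (*jofuni*, *fuhra*, *kene*).
The final sound of *momi* is /i/, which is a vowel, so the suffix is -jat, giving *momijat*.
Since the final sound of *jos* is /s/ (a sibilant), it takes -jel, giving *josjel*.

momijat, josjel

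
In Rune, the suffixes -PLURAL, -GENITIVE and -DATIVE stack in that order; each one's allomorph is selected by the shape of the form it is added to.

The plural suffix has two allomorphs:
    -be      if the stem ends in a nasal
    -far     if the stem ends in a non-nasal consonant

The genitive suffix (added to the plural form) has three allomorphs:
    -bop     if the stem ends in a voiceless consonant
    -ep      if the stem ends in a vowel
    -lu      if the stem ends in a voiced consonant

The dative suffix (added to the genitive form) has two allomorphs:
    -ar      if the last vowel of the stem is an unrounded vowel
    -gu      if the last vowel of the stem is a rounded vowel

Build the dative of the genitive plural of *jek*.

jekfarlugu

*jek*: final consonant = /k/, non-nasal → -far → *jekfar*.
Since the final sound of the plural form *jekfar* is /r/ (a voiced consonant), it takes -lu, giving *jekfarlu*.
Since the last vowel of the genitive form *jekfarlu* is /u/ (a rounded vowel), it takes -gu, giving *jekfarlugu*.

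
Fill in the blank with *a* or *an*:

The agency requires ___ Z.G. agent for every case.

a

The indefinite article is chosen by the initial *sound* of the following word, not its spelling.
The initialism *Z.G.* is read letter by letter; the first letter, Z, is pronounced /ziː/, which begins with a consonant sound.
So the article is *a*: The agency requires a Z.G. agent for every case.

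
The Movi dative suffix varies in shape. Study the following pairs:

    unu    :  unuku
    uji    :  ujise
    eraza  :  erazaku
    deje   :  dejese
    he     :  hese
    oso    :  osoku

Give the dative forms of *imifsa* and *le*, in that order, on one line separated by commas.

The suffix is conditioned by the last vowel: -se when the last vowel of the stem is a front vowel (*uji*, *deje*, *he*); -ku when the last vowel of the stem is a back vowel (*unu*, *eraza*, *oso*).
Since the last vowel of *imifsa* is /a/ (a back vowel), it takes -ku, giving *imifsaku*.
Since the last vowel of *le* is /e/ (a front vowel), it takes -se, giving *lese*.

imifsaku, lese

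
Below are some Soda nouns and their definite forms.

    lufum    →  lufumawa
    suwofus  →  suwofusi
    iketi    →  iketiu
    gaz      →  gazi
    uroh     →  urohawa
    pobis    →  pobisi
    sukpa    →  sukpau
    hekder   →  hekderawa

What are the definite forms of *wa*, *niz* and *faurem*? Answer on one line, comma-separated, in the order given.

The pattern is sibilance of the final sound: -i when the stem ends in a sibilant (*suwofus*, *gaz*, *pobis*); -awa when the stem ends in a non-sibilant consonant (*lufum*, *uroh*, *hekder*); -u when the stem ends in a vowel (*iketi*, *sukpa*).
Since the final sound of *wa* is /a/ (a vowel), it takes -u, giving *wau*.
The final sound of *niz* is /z/, which is a sibilant, so the suffix is -i, giving *nizi*.
The final sound of *faurem* is /m/, which is a non-sibilant consonant, so the suffix is -awa, giving *fauremawa*.

wau, nizi, fauremawa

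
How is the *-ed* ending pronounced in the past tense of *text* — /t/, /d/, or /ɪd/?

The stem *text* ends in /t/ or /d/.
The -ed suffix is realized as /ɪd/ after /t, d/; as /t/ after other voiceless consonants; and as /d/ after other voiced sounds.
So -ed on *text* is pronounced /ɪd/.

/ɪd/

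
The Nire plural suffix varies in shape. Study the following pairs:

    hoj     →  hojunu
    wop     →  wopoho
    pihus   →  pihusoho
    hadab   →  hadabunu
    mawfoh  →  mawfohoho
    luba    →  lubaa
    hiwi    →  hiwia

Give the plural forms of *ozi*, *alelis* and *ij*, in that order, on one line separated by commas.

ozia, alelisoho, ijunu

The alternation tracks the final sound of the stem — -oho when the stem ends in a voiceless consonant (*wop*, *pihus*, *mawfoh*); -unu when the stem ends in a voiced consonant (*hoj*, *hadab*); -a when the stem ends in a vowel (*luba*, *hiwi*).
*ozi* — final sound /i/ (a vowel) → -a → *ozia*.
The final sound of *alelis* is /s/, which is a voiceless consonant, so the suffix is -oho, giving *alelisoho*.
*ij* — final sound /j/ (a voiced consonant) → -unu → *ijunu*.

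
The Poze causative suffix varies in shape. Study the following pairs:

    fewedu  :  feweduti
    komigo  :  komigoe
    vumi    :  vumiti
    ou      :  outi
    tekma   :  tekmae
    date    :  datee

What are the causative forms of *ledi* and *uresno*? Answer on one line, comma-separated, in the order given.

lediti, uresnoe

Looking at the last vowel of each stem: -ti when the last vowel of the stem is a high vowel (*fewedu*, *vumi*, *ou*); -e when the last vowel of the stem is a non-high vowel (*komigo*, *tekma*, *date*).
*ledi* — last vowel /i/ (a high vowel) → -ti → *lediti*.
The last vowel of *uresno* is /o/, which is a non-high vowel, so the suffix is -e, giving *uresnoe*.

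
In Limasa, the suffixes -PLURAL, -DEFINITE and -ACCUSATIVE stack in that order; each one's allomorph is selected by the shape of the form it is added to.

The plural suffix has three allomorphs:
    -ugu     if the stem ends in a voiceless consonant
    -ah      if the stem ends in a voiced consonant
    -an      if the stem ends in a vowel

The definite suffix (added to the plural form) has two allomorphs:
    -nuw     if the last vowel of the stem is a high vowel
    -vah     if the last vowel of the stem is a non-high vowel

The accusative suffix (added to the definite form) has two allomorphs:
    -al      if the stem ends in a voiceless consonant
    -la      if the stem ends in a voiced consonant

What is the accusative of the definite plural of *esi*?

esianvahal

*esi* — final sound /i/ (a vowel) → -an → *esian*.
The plural form *esian* — last vowel /a/ (a non-high vowel) → -vah → *esianvah*.
The definite form *esianvah* — final consonant /h/ (voiceless) → -al → *esianvahal*.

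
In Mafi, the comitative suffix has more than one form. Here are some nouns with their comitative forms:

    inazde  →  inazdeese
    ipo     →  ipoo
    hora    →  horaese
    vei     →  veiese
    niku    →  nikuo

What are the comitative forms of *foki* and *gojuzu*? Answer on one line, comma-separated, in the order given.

fokiese, gojuzuo

The pattern is rounding harmony: -o when the last vowel of the stem is a rounded vowel (*ipo*, *niku*); -ese when the last vowel of the stem is an unrounded vowel (*inazde*, *hora*, *vei*).
*foki* — last vowel /i/ (an unrounded vowel) → -ese → *fokiese*.
*gojuzu* — last vowel /u/ (a rounded vowel) → -o → *gojuzuo*.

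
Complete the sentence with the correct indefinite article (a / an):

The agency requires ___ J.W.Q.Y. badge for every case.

a

The indefinite article is chosen by the initial *sound* of the following word, not its spelling.
The initialism *J.W.Q.Y.* is read letter by letter; the first letter, J, is pronounced /dʒeɪ/, which begins with a consonant sound.
So the article is *a*: The agency requires a J.W.Q.Y. badge for every case.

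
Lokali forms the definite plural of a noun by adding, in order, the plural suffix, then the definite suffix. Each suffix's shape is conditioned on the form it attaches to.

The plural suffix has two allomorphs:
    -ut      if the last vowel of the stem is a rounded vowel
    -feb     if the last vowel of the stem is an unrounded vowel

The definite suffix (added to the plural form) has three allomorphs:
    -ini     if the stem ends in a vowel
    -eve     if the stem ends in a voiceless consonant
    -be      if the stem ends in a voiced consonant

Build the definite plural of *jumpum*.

*jumpum*: last vowel = /u/, a rounded vowel → -ut → *jumpumut*.
The final sound of the plural form *jumpumut* is /t/, which is a voiceless consonant, so the definite suffix is -eve, giving *jumpumuteve*.

jumpumuteve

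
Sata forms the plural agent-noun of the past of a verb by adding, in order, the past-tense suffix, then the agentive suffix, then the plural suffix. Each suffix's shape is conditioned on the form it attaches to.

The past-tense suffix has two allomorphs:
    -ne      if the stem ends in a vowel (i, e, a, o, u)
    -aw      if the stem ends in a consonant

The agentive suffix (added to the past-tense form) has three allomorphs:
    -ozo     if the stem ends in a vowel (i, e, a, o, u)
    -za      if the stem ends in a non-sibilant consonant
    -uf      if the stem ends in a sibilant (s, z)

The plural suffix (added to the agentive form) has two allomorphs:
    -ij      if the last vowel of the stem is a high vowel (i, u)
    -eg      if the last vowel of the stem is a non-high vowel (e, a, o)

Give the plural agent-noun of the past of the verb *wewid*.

*wewid* — final sound /d/ (a consonant) → -aw → *wewidaw*.
The final sound of the past-tense form *wewidaw* is /w/, which is a non-sibilant consonant, so the agentive suffix is -za, giving *wewidawza*.
The agentive form *wewidawza*: last vowel = /a/, a non-high vowel → -eg → *wewidawzaeg*.

wewidawzaeg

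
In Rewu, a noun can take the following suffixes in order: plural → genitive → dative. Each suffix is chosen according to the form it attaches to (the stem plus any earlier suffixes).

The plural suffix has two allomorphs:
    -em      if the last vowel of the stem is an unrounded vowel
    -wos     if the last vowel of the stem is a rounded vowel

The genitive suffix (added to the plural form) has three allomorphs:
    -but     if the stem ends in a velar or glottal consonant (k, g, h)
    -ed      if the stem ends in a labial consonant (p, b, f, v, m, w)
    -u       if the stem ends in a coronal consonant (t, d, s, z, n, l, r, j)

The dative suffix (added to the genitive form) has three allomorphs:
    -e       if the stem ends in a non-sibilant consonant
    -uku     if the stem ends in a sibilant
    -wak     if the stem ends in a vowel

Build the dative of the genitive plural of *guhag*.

*guhag*: last vowel = /a/, an unrounded vowel → -em → *guhagem*.
The final consonant of the plural form *guhagem* is /m/, which is labial, so the genitive suffix is -ed, giving *guhagemed*.
The genitive form *guhagemed* — final sound /d/ (a non-sibilant consonant) → -e → *guhagemede*.

guhagemede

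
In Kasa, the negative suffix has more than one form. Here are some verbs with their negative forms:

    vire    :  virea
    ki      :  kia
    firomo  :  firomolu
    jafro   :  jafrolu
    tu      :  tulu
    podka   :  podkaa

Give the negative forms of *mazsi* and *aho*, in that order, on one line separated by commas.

The alternation tracks the last vowel of the stem — -lu when the last vowel of the stem is a rounded vowel (*firomo*, *jafro*, *tu*); -a when the last vowel of the stem is an unrounded vowel (*vire*, *ki*, *podka*).
The last vowel of *mazsi* is /i/, which is an unrounded vowel, so the suffix is -a, giving *mazsia*.
Since the last vowel of *aho* is /o/ (a rounded vowel), it takes -lu, giving *aholu*.

mazsia, aholu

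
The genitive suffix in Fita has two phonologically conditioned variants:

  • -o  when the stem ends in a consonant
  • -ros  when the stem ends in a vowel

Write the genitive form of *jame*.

jameros

Since the final sound of *jame* is /e/ (a vowel), it takes -ros, giving *jameros*.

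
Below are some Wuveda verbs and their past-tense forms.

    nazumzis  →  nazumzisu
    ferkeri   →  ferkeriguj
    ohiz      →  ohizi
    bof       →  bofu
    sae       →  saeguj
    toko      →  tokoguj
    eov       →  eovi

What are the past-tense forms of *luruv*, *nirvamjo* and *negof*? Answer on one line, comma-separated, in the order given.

luruvi, nirvamjoguj, negofu

The alternation tracks the final sound of the stem — -u when the stem ends in a voiceless consonant (*nazumzis*, *bof*); -i when the stem ends in a voiced consonant (*ohiz*, *eov*); -guj when the stem ends in a vowel (*ferkeri*, *sae*, *toko*).
The final sound of *luruv* is /v/, which is a voiced consonant, so the suffix is -i, giving *luruvi*.
The final sound of *nirvamjo* is /o/, which is a vowel, so the suffix is -guj, giving *nirvamjoguj*.
Since the final sound of *negof* is /f/ (a voiceless consonant), it takes -u, giving *negofu*.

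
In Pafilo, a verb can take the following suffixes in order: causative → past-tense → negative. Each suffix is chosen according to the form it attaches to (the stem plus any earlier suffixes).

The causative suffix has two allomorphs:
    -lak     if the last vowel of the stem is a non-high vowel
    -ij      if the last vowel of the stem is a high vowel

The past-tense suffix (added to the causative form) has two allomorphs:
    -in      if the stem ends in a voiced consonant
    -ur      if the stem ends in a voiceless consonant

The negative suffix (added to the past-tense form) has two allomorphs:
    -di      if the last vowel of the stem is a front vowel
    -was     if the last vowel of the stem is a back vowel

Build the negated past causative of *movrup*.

*movrup*: last vowel = /u/, a high vowel → -ij → *movrupij*.
The final consonant of the causative form *movrupij* is /j/, which is voiced, so the past-tense suffix is -in, giving *movrupijin*.
The last vowel of the past-tense form *movrupijin* is /i/, which is a front vowel, so the negative suffix is -di, giving *movrupijindi*.

movrupijindi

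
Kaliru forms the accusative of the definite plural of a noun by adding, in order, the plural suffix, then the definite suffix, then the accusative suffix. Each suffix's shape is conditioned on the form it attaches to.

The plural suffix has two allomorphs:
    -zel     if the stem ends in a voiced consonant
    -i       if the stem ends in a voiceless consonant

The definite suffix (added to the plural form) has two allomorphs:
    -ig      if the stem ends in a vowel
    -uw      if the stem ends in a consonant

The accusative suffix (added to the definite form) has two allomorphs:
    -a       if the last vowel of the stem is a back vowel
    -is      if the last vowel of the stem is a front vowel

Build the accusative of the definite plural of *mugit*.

*mugit* — final consonant /t/ (voiceless) → -i → *mugiti*.
The plural form *mugiti* — final sound /i/ (a vowel) → -ig → *mugitiig*.
The definite form *mugitiig* — last vowel /i/ (a front vowel) → -is → *mugitiigis*.

mugitiigis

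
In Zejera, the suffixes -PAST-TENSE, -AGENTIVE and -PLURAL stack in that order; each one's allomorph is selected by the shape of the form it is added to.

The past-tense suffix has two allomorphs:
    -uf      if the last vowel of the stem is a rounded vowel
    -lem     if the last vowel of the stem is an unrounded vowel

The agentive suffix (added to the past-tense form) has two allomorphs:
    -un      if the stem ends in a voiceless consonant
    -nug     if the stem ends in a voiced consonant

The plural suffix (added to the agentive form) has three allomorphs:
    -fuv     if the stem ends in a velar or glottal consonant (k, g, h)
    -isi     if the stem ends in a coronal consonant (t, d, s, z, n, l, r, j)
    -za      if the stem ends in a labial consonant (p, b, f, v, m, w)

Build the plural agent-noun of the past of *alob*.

alobufunisi

The last vowel of *alob* is /o/, which is a rounded vowel, so the past-tense suffix is -uf, giving *alobuf*.
The past-tense form *alobuf* — final consonant /f/ (voiceless) → -un → *alobufun*.
The agentive form *alobufun*: final consonant = /n/, coronal → -isi → *alobufunisi*.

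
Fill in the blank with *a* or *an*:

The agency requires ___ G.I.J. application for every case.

The indefinite article is chosen by the initial *sound* of the following word, not its spelling.
The initialism *G.I.J.* is read letter by letter; the first letter, G, is pronounced /dʒiː/, which begins with a consonant sound.
So the article is *a*: The agency requires a G.I.J. application for every case.

a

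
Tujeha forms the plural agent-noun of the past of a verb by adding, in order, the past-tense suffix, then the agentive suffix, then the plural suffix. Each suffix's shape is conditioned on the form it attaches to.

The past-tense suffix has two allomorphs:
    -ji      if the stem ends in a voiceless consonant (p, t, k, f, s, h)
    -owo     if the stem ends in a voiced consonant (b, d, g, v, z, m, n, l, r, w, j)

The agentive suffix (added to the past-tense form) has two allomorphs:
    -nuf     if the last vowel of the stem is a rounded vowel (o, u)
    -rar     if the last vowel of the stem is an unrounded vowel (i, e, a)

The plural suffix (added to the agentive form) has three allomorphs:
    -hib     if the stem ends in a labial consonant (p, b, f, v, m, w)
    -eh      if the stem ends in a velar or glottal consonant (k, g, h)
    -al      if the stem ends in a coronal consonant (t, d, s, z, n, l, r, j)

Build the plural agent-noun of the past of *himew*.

himewowonufhib

The final consonant of *himew* is /w/, which is voiced, so the past-tense suffix is -owo, giving *himewowo*.
The past-tense form *himewowo*: last vowel = /o/, a rounded vowel → -nuf → *himewowonuf*.
The final consonant of the agentive form *himewowonuf* is /f/, which is labial, so the plural suffix is -hib, giving *himewowonufhib*.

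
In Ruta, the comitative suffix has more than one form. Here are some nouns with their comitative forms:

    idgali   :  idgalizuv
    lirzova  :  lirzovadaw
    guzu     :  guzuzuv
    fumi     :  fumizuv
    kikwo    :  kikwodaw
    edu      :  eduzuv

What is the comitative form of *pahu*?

pahuzuv

The alternation tracks the last vowel of the stem — -zuv when the last vowel of the stem is a high vowel (*idgali*, *guzu*, *fumi*, *edu*); -daw when the last vowel of the stem is a non-high vowel (*lirzova*, *kikwo*).
The last vowel of *pahu* is /u/, which is a high vowel, so the suffix is -zuv, giving *pahuzuv*.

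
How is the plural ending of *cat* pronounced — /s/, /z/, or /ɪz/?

The stem *cat* ends in a voiceless non-sibilant consonant.
The plural suffix surfaces as /ɪz/ after sibilants, /s/ after other voiceless consonants, and /z/ after other voiced sounds.
So the plural -s on *cat* is pronounced /s/.

/s/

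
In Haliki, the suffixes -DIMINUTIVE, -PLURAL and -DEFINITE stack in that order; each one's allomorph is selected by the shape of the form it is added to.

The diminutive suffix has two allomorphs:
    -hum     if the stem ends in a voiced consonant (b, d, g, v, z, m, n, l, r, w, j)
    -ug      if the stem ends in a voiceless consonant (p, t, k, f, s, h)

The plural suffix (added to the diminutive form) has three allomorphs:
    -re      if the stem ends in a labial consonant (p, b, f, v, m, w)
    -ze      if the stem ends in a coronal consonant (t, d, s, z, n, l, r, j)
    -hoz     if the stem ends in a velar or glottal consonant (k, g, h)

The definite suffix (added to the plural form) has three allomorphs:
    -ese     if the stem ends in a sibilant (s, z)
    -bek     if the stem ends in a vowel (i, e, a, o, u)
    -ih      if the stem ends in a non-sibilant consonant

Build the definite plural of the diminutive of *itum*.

itumhumrebek

Since the final consonant of *itum* is /m/ (voiced), it takes -hum, giving *itumhum*.
The final consonant of the diminutive form *itumhum* is /m/, which is labial, so the plural suffix is -re, giving *itumhumre*.
The final sound of the plural form *itumhumre* is /e/, which is a vowel, so the definite suffix is -bek, giving *itumhumrebek*.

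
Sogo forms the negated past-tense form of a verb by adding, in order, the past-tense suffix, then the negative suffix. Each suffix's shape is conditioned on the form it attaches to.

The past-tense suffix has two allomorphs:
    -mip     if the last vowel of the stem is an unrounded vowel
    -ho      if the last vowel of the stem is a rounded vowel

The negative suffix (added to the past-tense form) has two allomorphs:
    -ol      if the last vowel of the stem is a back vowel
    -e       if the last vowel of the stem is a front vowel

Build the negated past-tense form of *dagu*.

*dagu* — last vowel /u/ (a rounded vowel) → -ho → *daguho*.
The past-tense form *daguho* — last vowel /o/ (a back vowel) → -ol → *daguhool*.

daguhool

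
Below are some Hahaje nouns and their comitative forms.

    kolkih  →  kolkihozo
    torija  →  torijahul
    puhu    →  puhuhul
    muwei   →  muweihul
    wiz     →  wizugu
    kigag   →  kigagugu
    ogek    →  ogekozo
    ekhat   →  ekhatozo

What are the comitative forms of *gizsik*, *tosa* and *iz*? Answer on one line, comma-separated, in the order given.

gizsikozo, tosahul, izugu

Looking at the final sound of each stem: -ozo when the stem ends in a voiceless consonant (*kolkih*, *ogek*, *ekhat*); -ugu when the stem ends in a voiced consonant (*wiz*, *kigag*); -hul when the stem ends in a vowel (*torija*, *puhu*, *muwei*).
*gizsik* — final sound /k/ (a voiceless consonant) → -ozo → *gizsikozo*.
*tosa* — final sound /a/ (a vowel) → -hul → *tosahul*.
*iz* — final sound /z/ (a voiced consonant) → -ugu → *izugu*.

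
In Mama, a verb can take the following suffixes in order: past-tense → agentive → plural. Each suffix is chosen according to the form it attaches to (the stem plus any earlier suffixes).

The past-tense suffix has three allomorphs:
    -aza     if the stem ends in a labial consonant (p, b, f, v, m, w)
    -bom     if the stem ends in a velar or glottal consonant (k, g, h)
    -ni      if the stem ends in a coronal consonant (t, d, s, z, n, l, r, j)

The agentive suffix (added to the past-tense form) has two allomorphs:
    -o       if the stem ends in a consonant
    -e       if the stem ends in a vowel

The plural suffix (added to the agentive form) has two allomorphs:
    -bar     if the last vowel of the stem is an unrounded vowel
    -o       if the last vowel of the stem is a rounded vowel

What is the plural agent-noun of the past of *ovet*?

ovetniebar

Since the final consonant of *ovet* is /t/ (coronal), it takes -ni, giving *ovetni*.
Since the final sound of the past-tense form *ovetni* is /i/ (a vowel), it takes -e, giving *ovetnie*.
Since the last vowel of the agentive form *ovetnie* is /e/ (an unrounded vowel), it takes -bar, giving *ovetniebar*.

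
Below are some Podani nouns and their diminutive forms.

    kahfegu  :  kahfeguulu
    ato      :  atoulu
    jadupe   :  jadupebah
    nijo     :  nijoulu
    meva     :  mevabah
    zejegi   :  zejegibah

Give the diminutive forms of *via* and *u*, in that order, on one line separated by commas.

The alternation tracks the last vowel of the stem — -ulu when the last vowel of the stem is a rounded vowel (*kahfegu*, *ato*, *nijo*); -bah when the last vowel of the stem is an unrounded vowel (*jadupe*, *meva*, *zejegi*).
*via*: last vowel = /a/, an unrounded vowel → -bah → *viabah*.
*u*: last vowel = /u/, a rounded vowel → -ulu → *uulu*.

viabah, uulu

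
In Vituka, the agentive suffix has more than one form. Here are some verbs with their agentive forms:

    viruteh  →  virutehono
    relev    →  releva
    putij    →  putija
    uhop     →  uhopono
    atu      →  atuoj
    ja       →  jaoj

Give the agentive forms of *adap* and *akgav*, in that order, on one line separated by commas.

adapono, akgava

The alternation tracks the final sound of the stem — -ono when the stem ends in a voiceless consonant (*viruteh*, *uhop*); -a when the stem ends in a voiced consonant (*relev*, *putij*); -oj when the stem ends in a vowel (*atu*, *ja*).
*adap* — final sound /p/ (a voiceless consonant) → -ono → *adapono*.
*akgav*: final sound = /v/, a voiced consonant → -a → *akgava*.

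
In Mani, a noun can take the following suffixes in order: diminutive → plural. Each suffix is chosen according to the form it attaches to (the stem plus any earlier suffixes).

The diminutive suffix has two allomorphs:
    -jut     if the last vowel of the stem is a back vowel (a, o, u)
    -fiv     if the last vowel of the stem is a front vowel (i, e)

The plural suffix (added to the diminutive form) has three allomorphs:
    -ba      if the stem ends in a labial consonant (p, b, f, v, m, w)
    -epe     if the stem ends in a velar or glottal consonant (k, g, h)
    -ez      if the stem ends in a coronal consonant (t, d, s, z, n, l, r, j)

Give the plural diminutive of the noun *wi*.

*wi*: last vowel = /i/, a front vowel → -fiv → *wifiv*.
The diminutive form *wifiv*: final consonant = /v/, labial → -ba → *wifivba*.

wifivba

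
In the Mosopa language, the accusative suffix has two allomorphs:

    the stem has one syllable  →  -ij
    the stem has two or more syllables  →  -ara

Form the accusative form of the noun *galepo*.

galepoara

*galepo* (3 syllables) → -ara → *galepoara*.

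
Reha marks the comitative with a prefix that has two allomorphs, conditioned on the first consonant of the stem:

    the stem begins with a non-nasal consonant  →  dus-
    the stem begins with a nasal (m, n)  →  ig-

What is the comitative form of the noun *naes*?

ignaes

Since the first consonant of *naes* is /n/ (a nasal), it takes ig-, giving *ignaes*.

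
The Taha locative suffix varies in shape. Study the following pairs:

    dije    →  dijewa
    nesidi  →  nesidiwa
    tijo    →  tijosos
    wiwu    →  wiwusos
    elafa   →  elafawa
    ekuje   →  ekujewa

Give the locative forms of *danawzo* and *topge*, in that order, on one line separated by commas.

Looking at the last vowel of each stem: -sos when the last vowel of the stem is a rounded vowel (*tijo*, *wiwu*); -wa when the last vowel of the stem is an unrounded vowel (*dije*, *nesidi*, *elafa*, *ekuje*).
*danawzo* — last vowel /o/ (a rounded vowel) → -sos → *danawzosos*.
*topge*: last vowel = /e/, an unrounded vowel → -wa → *topgewa*.

danawzosos, topgewa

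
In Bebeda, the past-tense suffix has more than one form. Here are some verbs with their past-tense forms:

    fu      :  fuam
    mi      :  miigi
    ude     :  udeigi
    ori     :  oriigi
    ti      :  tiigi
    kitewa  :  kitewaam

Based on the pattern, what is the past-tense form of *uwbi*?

uwbiigi

The pattern is front/back vowel harmony: -igi when the last vowel of the stem is a front vowel (*mi*, *ude*, *ori*, *ti*); -am when the last vowel of the stem is a back vowel (*fu*, *kitewa*).
Since the last vowel of *uwbi* is /i/ (a front vowel), it takes -igi, giving *uwbiigi*.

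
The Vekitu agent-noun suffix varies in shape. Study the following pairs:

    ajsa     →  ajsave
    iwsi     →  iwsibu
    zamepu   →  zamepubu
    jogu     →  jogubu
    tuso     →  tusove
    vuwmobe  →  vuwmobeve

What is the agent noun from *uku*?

ukubu

The alternation tracks the last vowel of the stem — -bu when the last vowel of the stem is a high vowel (*iwsi*, *zamepu*, *jogu*); -ve when the last vowel of the stem is a non-high vowel (*ajsa*, *tuso*, *vuwmobe*).
Since the last vowel of *uku* is /u/ (a high vowel), it takes -bu, giving *ukubu*.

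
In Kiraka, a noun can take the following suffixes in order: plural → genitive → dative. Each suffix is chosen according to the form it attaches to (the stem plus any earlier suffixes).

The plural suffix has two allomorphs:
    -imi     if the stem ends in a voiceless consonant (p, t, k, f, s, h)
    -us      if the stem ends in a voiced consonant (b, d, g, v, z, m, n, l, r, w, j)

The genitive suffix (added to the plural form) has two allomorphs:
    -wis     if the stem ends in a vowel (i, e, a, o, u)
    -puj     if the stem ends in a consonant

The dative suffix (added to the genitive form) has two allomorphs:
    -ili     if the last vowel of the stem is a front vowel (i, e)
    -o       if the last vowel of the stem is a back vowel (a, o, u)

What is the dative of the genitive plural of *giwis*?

*giwis*: final consonant = /s/, voiceless → -imi → *giwisimi*.
The plural form *giwisimi*: final sound = /i/, a vowel → -wis → *giwisimiwis*.
The genitive form *giwisimiwis* — last vowel /i/ (a front vowel) → -ili → *giwisimiwisili*.

giwisimiwisili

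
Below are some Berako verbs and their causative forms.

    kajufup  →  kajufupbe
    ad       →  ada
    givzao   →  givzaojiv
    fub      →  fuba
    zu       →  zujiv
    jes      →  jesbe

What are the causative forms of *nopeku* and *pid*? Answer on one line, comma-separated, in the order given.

nopekujiv, pida

The alternation tracks the final sound of the stem — -be when the stem ends in a voiceless consonant (*kajufup*, *jes*); -a when the stem ends in a voiced consonant (*ad*, *fub*); -jiv when the stem ends in a vowel (*givzao*, *zu*).
The final sound of *nopeku* is /u/, which is a vowel, so the suffix is -jiv, giving *nopekujiv*.
*pid* — final sound /d/ (a voiced consonant) → -a → *pida*.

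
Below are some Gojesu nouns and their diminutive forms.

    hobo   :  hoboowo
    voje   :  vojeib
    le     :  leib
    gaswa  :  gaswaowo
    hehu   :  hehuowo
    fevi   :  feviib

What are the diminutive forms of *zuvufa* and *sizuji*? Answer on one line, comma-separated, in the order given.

zuvufaowo, sizujiib

The alternation tracks the last vowel of the stem — -ib when the last vowel of the stem is a front vowel (*voje*, *le*, *fevi*); -owo when the last vowel of the stem is a back vowel (*hobo*, *gaswa*, *hehu*).
*zuvufa*: last vowel = /a/, a back vowel → -owo → *zuvufaowo*.
Since the last vowel of *sizuji* is /i/ (a front vowel), it takes -ib, giving *sizujiib*.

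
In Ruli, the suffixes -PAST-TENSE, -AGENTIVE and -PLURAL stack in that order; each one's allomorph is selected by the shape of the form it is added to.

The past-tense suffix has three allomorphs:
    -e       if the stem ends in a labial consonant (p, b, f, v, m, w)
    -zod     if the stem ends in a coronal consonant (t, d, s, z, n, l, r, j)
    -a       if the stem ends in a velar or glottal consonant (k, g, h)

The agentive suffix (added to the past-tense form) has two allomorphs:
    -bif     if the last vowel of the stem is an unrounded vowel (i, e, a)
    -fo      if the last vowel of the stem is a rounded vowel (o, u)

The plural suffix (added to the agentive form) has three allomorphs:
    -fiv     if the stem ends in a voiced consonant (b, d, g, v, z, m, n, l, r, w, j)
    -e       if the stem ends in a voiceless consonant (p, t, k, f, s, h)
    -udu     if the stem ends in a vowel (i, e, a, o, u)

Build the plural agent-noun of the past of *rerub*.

*rerub*: final consonant = /b/, labial → -e → *rerube*.
The past-tense form *rerube*: last vowel = /e/, an unrounded vowel → -bif → *rerubebif*.
The agentive form *rerubebif*: final sound = /f/, a voiceless consonant → -e → *rerubebife*.

rerubebife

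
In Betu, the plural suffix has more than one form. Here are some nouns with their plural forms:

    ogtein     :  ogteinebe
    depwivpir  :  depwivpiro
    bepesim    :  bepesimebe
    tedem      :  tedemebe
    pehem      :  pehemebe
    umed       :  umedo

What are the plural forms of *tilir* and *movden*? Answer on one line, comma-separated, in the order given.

Looking at the final consonant of each stem: -ebe when the stem ends in a nasal (*ogtein*, *bepesim*, *tedem*, *pehem*); -o when the stem ends in a non-nasal consonant (*depwivpir*, *umed*).
*tilir* — final consonant /r/ (non-nasal) → -o → *tiliro*.
*movden* — final consonant /n/ (a nasal) → -ebe → *movdenebe*.

tiliro, movdenebe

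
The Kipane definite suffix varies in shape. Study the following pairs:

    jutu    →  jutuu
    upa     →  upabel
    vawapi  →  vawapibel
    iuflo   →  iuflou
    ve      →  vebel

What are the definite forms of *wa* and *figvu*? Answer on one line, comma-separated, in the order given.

wabel, figvuu

The suffix is conditioned by the last vowel: -u when the last vowel of the stem is a rounded vowel (*jutu*, *iuflo*); -bel when the last vowel of the stem is an unrounded vowel (*upa*, *vawapi*, *ve*).
*wa*: last vowel = /a/, an unrounded vowel → -bel → *wabel*.
*figvu* — last vowel /u/ (a rounded vowel) → -u → *figvuu*.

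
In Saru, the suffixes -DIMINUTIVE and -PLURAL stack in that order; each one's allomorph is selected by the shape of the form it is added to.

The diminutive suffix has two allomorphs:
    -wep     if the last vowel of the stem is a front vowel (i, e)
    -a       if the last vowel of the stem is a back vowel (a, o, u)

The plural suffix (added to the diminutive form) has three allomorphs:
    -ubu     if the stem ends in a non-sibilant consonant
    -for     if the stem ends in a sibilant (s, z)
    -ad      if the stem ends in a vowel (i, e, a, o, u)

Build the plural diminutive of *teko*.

The last vowel of *teko* is /o/, which is a back vowel, so the diminutive suffix is -a, giving *tekoa*.
Since the final sound of the diminutive form *tekoa* is /a/ (a vowel), it takes -ad, giving *tekoaad*.

tekoaad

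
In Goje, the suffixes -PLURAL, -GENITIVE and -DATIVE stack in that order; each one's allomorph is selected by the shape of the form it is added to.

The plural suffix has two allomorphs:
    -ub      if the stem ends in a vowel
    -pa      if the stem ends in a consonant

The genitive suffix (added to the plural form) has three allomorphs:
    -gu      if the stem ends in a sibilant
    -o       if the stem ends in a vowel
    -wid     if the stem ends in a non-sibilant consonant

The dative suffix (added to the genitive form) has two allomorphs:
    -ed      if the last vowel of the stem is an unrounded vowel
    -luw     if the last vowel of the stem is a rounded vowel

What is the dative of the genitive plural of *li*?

*li* — final sound /i/ (a vowel) → -ub → *liub*.
The final sound of the plural form *liub* is /b/, which is a non-sibilant consonant, so the genitive suffix is -wid, giving *liubwid*.
The last vowel of the genitive form *liubwid* is /i/, which is an unrounded vowel, so the dative suffix is -ed, giving *liubwided*.

liubwided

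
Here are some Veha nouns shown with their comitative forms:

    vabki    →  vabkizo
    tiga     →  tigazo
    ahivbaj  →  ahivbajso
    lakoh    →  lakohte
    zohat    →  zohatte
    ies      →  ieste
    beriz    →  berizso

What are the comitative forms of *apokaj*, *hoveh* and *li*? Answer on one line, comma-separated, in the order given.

The suffix is conditioned by the final sound: -te when the stem ends in a voiceless consonant (*lakoh*, *zohat*, *ies*); -so when the stem ends in a voiced consonant (*ahivbaj*, *beriz*); -zo when the stem ends in a vowel (*vabki*, *tiga*).
*apokaj*: final sound = /j/, a voiced consonant → -so → *apokajso*.
*hoveh* — final sound /h/ (a voiceless consonant) → -te → *hovehte*.
*li*: final sound = /i/, a vowel → -zo → *lizo*.

apokajso, hovehte, lizo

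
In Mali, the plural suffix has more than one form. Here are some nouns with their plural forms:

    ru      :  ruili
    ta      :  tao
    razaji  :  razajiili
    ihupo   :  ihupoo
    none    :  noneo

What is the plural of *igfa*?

igfao

The alternation tracks the last vowel of the stem — -ili when the last vowel of the stem is a high vowel (*ru*, *razaji*); -o when the last vowel of the stem is a non-high vowel (*ta*, *ihupo*, *none*).
Since the last vowel of *igfa* is /a/ (a non-high vowel), it takes -o, giving *igfao*.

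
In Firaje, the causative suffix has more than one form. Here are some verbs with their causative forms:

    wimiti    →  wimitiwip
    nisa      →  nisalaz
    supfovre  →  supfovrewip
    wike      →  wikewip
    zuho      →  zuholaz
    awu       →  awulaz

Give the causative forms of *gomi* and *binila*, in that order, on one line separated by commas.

The suffix is conditioned by the last vowel: -wip when the last vowel of the stem is a front vowel (*wimiti*, *supfovre*, *wike*); -laz when the last vowel of the stem is a back vowel (*nisa*, *zuho*, *awu*).
*gomi* — last vowel /i/ (a front vowel) → -wip → *gomiwip*.
The last vowel of *binila* is /a/, which is a back vowel, so the suffix is -laz, giving *binilalaz*.

gomiwip, binilalaz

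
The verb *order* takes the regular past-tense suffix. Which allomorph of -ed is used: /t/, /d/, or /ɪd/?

/d/

The stem *order* ends in a voiced sound other than /d/.
The -ed suffix is realized as /ɪd/ after /t, d/; as /t/ after other voiceless consonants; and as /d/ after other voiced sounds.
So -ed on *order* is pronounced /d/.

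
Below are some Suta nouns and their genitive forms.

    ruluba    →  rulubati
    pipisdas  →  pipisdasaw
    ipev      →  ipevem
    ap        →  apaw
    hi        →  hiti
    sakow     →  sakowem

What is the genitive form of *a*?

ati

The suffix is conditioned by the final sound: -aw when the stem ends in a voiceless consonant (*pipisdas*, *ap*); -em when the stem ends in a voiced consonant (*ipev*, *sakow*); -ti when the stem ends in a vowel (*ruluba*, *hi*).
Since the final sound of *a* is /a/ (a vowel), it takes -ti, giving *ati*.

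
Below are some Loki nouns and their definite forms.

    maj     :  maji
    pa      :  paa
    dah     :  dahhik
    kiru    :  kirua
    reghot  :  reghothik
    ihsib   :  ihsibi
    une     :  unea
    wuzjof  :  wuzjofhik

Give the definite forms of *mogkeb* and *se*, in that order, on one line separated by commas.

mogkebi, sea

Looking at the final sound of each stem: -hik when the stem ends in a voiceless consonant (*dah*, *reghot*, *wuzjof*); -i when the stem ends in a voiced consonant (*maj*, *ihsib*); -a when the stem ends in a vowel (*pa*, *kiru*, *une*).
The final sound of *mogkeb* is /b/, which is a voiced consonant, so the suffix is -i, giving *mogkebi*.
Since the final sound of *se* is /e/ (a vowel), it takes -a, giving *sea*.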